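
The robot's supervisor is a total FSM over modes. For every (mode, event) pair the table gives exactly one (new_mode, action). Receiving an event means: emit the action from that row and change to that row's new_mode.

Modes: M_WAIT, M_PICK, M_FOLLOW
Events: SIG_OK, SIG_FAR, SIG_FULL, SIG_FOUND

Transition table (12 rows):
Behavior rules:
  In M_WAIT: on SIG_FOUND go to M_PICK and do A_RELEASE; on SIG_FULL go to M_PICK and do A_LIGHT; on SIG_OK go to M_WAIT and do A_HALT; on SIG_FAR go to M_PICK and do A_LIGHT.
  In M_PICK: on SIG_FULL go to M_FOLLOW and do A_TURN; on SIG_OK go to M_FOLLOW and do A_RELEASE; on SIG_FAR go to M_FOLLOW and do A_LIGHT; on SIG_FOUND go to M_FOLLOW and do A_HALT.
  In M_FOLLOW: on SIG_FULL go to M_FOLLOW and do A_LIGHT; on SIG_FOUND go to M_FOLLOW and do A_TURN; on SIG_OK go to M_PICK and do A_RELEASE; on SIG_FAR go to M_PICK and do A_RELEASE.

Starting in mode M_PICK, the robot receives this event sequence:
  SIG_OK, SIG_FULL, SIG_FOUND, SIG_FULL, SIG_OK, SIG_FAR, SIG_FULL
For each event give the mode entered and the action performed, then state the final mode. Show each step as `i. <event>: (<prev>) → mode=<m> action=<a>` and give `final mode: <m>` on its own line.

1. SIG_OK: (M_PICK) → mode=M_FOLLOW action=A_RELEASE
2. SIG_FULL: (M_FOLLOW) → mode=M_FOLLOW action=A_LIGHT
3. SIG_FOUND: (M_FOLLOW) → mode=M_FOLLOW action=A_TURN
4. SIG_FULL: (M_FOLLOW) → mode=M_FOLLOW action=A_LIGHT
5. SIG_OK: (M_FOLLOW) → mode=M_PICK action=A_RELEASE
6. SIG_FAR: (M_PICK) → mode=M_FOLLOW action=A_LIGHT
7. SIG_FULL: (M_FOLLOW) → mode=M_FOLLOW action=A_LIGHT

final mode: M_FOLLOW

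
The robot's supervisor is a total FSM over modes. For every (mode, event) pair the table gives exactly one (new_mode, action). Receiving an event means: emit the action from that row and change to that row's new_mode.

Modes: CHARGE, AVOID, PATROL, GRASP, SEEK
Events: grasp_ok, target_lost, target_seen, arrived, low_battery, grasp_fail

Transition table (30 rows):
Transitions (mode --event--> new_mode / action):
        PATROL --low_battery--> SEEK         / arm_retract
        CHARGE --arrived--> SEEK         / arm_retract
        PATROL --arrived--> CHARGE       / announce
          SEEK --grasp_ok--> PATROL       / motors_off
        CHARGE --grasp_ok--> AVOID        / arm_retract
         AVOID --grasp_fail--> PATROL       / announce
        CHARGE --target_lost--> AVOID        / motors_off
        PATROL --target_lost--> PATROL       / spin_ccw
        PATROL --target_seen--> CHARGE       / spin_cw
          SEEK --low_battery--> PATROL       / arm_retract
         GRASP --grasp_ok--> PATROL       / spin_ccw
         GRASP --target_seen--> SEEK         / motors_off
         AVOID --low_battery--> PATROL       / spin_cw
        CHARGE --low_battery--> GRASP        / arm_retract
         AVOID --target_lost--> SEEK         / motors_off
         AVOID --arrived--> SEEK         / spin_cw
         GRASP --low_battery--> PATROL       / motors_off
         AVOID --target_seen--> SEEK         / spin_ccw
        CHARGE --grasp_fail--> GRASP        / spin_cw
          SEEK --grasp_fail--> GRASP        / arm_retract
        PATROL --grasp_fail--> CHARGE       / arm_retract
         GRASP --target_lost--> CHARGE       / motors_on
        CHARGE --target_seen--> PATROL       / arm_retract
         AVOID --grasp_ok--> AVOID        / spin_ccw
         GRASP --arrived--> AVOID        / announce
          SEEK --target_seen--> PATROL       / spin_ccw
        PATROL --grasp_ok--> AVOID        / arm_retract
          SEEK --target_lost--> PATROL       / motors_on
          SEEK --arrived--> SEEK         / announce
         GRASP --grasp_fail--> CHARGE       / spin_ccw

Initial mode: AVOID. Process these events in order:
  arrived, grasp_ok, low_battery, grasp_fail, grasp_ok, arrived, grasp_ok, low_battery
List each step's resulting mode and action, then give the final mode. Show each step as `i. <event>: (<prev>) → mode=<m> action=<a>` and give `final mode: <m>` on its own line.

1. arrived: (AVOID) → mode=SEEK action=spin_cw
2. grasp_ok: (SEEK) → mode=PATROL action=motors_off
3. low_battery: (PATROL) → mode=SEEK action=arm_retract
4. grasp_fail: (SEEK) → mode=GRASP action=arm_retract
5. grasp_ok: (GRASP) → mode=PATROL action=spin_ccw
6. arrived: (PATROL) → mode=CHARGE action=announce
7. grasp_ok: (CHARGE) → mode=AVOID action=arm_retract
8. low_battery: (AVOID) → mode=PATROL action=spin_cw

final mode: PATROL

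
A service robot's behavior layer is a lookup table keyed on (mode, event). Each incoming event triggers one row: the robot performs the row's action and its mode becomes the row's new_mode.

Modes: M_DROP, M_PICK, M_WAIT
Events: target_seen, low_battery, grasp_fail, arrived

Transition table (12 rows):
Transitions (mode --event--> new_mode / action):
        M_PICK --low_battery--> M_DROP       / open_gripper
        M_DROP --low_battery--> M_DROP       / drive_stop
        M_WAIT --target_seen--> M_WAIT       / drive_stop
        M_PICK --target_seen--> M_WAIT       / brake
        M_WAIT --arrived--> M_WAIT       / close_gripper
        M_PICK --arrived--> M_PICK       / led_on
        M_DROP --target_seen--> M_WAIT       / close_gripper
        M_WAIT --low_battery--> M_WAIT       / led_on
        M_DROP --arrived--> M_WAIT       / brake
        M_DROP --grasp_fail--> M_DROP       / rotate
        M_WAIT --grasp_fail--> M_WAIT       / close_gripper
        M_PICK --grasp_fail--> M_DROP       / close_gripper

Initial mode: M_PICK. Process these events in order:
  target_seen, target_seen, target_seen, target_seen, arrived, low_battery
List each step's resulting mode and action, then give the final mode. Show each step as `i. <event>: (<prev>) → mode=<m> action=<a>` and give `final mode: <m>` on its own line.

1. target_seen: (M_PICK) → mode=M_WAIT action=brake
2. target_seen: (M_WAIT) → mode=M_WAIT action=drive_stop
3. target_seen: (M_WAIT) → mode=M_WAIT action=drive_stop
4. target_seen: (M_WAIT) → mode=M_WAIT action=drive_stop
5. arrived: (M_WAIT) → mode=M_WAIT action=close_gripper
6. low_battery: (M_WAIT) → mode=M_WAIT action=led_on

final mode: M_WAIT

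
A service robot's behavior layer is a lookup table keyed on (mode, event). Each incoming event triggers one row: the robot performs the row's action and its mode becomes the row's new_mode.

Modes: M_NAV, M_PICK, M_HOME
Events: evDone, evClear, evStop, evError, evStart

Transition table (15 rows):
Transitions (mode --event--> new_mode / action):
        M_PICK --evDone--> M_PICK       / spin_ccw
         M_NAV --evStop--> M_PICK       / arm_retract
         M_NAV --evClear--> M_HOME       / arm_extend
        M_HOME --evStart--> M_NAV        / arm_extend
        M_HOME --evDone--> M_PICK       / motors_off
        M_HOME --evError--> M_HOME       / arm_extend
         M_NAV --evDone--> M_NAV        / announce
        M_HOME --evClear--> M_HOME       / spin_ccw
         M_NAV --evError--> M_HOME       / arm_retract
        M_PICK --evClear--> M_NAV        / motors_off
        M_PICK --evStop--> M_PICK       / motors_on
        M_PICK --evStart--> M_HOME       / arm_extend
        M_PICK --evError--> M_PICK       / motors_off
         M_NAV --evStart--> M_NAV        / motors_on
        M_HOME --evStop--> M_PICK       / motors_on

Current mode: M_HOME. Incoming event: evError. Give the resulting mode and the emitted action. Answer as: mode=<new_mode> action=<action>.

mode=M_HOME action=arm_extend

current mode = M_HOME; filter table to that mode:
  (M_HOME, evStart) → (M_NAV, arm_extend)
  (M_HOME, evDone) → (M_PICK, motors_off)
  (M_HOME, evError) → (M_HOME, arm_extend)  ← event matches
  (M_HOME, evClear) → (M_HOME, spin_ccw)
  (M_HOME, evStop) → (M_PICK, motors_on)
event = evError selects (M_HOME, arm_extend)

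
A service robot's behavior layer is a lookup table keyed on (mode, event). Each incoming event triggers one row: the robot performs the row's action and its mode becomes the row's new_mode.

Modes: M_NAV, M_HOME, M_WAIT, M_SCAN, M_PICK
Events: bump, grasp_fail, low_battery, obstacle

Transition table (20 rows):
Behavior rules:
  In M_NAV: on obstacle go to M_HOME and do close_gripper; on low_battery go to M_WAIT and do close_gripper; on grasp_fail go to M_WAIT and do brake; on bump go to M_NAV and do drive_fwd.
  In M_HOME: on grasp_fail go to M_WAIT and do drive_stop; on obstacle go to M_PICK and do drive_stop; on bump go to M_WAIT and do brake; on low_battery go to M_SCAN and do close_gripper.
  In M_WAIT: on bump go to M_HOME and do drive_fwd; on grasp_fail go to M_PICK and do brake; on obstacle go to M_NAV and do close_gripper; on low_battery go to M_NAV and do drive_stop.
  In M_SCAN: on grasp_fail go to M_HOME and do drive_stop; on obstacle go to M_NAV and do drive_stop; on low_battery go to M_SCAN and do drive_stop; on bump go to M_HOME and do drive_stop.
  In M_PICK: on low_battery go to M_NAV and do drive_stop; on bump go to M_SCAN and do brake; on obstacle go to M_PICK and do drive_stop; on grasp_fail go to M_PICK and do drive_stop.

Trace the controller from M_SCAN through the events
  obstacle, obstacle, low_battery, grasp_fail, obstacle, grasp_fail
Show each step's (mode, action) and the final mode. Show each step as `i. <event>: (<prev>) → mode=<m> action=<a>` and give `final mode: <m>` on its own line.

final mode: M_PICK

1. obstacle: (M_SCAN) → mode=M_NAV action=drive_stop
2. obstacle: (M_NAV) → mode=M_HOME action=close_gripper
3. low_battery: (M_HOME) → mode=M_SCAN action=close_gripper
4. grasp_fail: (M_SCAN) → mode=M_HOME action=drive_stop
5. obstacle: (M_HOME) → mode=M_PICK action=drive_stop
6. grasp_fail: (M_PICK) → mode=M_PICK action=drive_stop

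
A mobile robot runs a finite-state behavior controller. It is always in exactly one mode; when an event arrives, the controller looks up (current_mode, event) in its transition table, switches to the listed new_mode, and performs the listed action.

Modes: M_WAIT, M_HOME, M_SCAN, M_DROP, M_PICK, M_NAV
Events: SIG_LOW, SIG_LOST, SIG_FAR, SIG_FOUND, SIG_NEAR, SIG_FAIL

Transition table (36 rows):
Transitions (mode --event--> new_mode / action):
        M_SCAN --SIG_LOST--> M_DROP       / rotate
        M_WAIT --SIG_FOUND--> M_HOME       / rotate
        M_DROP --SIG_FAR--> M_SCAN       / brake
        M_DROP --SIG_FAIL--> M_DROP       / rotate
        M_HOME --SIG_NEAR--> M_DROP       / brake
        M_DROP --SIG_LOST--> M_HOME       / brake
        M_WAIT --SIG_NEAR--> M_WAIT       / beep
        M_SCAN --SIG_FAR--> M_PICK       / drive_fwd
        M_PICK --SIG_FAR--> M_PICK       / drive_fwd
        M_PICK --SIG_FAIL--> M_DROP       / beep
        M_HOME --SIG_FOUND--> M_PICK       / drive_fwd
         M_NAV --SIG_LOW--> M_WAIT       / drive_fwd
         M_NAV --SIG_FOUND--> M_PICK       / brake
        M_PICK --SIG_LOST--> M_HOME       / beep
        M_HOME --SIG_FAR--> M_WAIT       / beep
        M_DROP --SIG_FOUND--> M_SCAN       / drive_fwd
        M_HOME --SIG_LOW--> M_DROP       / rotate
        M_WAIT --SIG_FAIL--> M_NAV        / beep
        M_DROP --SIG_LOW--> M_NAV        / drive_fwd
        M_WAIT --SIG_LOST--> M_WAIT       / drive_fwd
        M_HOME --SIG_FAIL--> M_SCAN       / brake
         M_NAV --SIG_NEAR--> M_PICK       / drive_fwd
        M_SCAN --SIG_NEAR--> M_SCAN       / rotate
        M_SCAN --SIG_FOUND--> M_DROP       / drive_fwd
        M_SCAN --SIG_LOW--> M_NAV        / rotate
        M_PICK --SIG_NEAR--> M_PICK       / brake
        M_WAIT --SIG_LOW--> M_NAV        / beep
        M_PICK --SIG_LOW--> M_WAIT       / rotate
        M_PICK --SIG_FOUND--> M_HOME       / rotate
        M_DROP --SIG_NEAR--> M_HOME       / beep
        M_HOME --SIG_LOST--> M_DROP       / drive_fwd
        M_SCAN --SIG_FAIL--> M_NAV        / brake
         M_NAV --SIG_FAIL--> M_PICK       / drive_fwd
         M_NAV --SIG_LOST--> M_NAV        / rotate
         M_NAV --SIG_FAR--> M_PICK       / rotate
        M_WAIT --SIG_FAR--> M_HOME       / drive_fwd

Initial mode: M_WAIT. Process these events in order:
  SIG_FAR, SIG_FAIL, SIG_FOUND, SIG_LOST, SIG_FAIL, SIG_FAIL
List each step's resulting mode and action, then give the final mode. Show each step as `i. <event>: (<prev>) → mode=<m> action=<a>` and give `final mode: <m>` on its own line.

1. SIG_FAR: (M_WAIT) → mode=M_HOME action=drive_fwd
2. SIG_FAIL: (M_HOME) → mode=M_SCAN action=brake
3. SIG_FOUND: (M_SCAN) → mode=M_DROP action=drive_fwd
4. SIG_LOST: (M_DROP) → mode=M_HOME action=brake
5. SIG_FAIL: (M_HOME) → mode=M_SCAN action=brake
6. SIG_FAIL: (M_SCAN) → mode=M_NAV action=brake

final mode: M_NAV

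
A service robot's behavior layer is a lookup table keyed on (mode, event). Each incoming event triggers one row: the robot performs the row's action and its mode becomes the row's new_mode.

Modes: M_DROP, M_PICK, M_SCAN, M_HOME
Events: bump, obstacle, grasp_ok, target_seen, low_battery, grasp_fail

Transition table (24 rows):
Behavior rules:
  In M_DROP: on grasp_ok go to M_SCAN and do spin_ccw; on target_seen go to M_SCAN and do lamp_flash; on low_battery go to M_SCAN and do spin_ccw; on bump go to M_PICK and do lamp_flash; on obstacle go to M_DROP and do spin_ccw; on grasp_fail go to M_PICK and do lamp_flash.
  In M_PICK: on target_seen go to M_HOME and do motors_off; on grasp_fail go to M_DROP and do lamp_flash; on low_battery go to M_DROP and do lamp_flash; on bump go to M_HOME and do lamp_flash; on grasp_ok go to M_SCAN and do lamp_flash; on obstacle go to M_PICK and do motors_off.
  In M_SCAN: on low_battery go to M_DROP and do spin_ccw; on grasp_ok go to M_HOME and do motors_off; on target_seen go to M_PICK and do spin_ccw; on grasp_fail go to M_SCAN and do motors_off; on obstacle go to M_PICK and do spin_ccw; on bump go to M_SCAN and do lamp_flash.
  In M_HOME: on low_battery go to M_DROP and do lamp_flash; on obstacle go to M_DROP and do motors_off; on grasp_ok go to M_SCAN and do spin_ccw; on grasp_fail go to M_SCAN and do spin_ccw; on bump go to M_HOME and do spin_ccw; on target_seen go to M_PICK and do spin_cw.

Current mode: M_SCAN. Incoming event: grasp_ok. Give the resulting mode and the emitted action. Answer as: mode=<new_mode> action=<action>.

mode=M_HOME action=motors_off

current mode = M_SCAN; filter table to that mode:
  (M_SCAN, low_battery) → (M_DROP, spin_ccw)
  (M_SCAN, grasp_ok) → (M_HOME, motors_off)  ← event matches
  (M_SCAN, target_seen) → (M_PICK, spin_ccw)
  (M_SCAN, grasp_fail) → (M_SCAN, motors_off)
  (M_SCAN, obstacle) → (M_PICK, spin_ccw)
  (M_SCAN, bump) → (M_SCAN, lamp_flash)
event = grasp_ok selects (M_HOME, motors_off)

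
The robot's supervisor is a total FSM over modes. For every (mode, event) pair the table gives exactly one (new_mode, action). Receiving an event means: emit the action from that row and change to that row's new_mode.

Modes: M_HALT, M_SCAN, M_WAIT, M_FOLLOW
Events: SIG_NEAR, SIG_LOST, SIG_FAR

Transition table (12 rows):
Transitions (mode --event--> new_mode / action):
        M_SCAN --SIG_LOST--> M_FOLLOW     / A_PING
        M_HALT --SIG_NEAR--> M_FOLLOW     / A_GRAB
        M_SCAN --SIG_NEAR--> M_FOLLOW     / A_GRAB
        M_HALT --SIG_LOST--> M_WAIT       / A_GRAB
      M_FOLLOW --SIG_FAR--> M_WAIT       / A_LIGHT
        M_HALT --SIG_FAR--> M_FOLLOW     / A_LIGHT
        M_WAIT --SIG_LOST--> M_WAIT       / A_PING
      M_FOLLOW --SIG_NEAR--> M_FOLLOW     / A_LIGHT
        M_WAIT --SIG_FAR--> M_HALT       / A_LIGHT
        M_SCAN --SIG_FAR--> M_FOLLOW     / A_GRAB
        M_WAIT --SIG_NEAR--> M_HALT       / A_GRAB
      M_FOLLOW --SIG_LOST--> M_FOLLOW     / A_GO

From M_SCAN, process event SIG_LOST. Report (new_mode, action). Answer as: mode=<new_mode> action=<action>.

mode=M_FOLLOW action=A_PING

current mode = M_SCAN; filter table to that mode:
  (M_SCAN, SIG_LOST) → (M_FOLLOW, A_PING)  ← event matches
  (M_SCAN, SIG_NEAR) → (M_FOLLOW, A_GRAB)
  (M_SCAN, SIG_FAR) → (M_FOLLOW, A_GRAB)
event = SIG_LOST selects (M_FOLLOW, A_PING)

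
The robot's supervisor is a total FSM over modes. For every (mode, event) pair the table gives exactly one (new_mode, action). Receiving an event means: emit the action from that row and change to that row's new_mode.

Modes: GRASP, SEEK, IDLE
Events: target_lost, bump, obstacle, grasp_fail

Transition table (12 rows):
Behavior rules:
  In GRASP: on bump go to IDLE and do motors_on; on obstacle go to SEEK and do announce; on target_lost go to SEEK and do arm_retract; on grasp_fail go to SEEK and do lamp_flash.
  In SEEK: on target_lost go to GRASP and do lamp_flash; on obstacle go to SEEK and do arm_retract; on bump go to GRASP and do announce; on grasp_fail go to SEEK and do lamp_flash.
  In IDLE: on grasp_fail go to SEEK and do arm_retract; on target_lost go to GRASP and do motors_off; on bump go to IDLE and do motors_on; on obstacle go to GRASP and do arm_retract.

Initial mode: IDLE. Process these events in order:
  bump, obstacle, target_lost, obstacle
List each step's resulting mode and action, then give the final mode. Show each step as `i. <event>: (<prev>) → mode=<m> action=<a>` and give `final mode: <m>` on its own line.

final mode: SEEK

1. bump: (IDLE) → mode=IDLE action=motors_on
2. obstacle: (IDLE) → mode=GRASP action=arm_retract
3. target_lost: (GRASP) → mode=SEEK action=arm_retract
4. obstacle: (SEEK) → mode=SEEK action=arm_retract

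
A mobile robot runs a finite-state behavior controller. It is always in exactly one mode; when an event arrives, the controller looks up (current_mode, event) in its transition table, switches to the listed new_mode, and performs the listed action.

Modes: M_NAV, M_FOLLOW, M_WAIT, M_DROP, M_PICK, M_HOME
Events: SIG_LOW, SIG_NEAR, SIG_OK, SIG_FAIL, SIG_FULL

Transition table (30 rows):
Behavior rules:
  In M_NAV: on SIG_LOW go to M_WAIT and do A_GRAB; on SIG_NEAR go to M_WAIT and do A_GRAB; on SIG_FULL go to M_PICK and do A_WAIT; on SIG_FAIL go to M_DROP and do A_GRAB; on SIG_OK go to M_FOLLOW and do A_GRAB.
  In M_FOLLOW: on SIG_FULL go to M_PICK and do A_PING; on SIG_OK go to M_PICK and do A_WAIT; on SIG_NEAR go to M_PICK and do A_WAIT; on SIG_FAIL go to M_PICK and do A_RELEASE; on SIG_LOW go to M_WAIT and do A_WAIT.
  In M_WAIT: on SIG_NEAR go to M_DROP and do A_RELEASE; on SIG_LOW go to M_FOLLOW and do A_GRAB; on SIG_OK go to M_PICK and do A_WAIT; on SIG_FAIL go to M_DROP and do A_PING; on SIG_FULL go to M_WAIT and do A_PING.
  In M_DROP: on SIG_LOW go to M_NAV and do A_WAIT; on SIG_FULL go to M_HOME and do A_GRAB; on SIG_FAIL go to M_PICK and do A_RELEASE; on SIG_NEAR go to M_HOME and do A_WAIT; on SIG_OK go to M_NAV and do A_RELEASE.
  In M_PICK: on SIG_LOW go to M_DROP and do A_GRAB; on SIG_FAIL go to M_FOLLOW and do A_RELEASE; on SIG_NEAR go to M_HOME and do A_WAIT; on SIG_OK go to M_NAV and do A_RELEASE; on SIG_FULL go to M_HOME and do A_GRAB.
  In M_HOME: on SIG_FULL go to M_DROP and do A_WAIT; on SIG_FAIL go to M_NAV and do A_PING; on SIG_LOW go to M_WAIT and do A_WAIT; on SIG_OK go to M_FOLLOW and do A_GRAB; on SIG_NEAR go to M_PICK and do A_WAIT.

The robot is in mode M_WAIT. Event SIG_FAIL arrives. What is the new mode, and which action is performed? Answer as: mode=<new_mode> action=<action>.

mode=M_DROP action=A_PING

current mode = M_WAIT; filter table to that mode:
  (M_WAIT, SIG_NEAR) → (M_DROP, A_RELEASE)
  (M_WAIT, SIG_LOW) → (M_FOLLOW, A_GRAB)
  (M_WAIT, SIG_OK) → (M_PICK, A_WAIT)
  (M_WAIT, SIG_FAIL) → (M_DROP, A_PING)  ← event matches
  (M_WAIT, SIG_FULL) → (M_WAIT, A_PING)
event = SIG_FAIL selects (M_DROP, A_PING)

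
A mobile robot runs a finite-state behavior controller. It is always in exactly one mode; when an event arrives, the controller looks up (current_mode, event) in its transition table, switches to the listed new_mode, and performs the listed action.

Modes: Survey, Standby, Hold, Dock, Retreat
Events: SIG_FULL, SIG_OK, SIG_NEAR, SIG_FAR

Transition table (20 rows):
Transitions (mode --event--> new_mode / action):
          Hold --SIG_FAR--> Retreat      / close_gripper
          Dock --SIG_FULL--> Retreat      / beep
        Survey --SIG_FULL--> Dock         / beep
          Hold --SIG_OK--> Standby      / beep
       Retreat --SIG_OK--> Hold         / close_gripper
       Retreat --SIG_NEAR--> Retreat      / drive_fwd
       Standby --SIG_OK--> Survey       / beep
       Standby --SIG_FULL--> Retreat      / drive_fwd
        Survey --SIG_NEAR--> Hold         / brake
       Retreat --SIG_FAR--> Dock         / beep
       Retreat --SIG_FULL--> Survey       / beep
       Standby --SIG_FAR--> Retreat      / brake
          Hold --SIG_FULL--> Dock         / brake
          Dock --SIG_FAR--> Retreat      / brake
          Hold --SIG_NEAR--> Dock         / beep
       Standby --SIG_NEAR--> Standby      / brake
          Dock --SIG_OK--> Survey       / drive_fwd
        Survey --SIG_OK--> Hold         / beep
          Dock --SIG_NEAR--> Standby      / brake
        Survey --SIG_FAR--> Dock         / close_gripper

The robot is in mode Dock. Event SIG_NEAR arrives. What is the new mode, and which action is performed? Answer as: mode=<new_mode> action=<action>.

mode=Standby action=brake

current mode = Dock; filter table to that mode:
  (Dock, SIG_FULL) → (Retreat, beep)
  (Dock, SIG_FAR) → (Retreat, brake)
  (Dock, SIG_OK) → (Survey, drive_fwd)
  (Dock, SIG_NEAR) → (Standby, brake)  ← event matches
event = SIG_NEAR selects (Standby, brake)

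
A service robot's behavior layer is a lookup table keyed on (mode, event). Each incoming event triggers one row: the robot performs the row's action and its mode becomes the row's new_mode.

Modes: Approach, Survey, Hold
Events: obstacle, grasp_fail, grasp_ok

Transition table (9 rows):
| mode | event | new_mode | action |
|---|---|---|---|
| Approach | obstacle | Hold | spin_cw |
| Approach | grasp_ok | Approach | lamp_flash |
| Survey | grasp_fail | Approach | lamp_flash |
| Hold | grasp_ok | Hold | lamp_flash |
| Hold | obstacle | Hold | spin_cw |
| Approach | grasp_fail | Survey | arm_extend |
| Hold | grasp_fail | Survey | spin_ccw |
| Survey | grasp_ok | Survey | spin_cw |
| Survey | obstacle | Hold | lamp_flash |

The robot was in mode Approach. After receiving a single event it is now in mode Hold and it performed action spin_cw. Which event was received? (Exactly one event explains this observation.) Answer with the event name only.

obstacle

try obstacle: (Approach, obstacle) → (Hold, spin_cw)  ← matches
try grasp_fail: (Approach, grasp_fail) → (Survey, arm_extend)
try grasp_ok: (Approach, grasp_ok) → (Approach, lamp_flash)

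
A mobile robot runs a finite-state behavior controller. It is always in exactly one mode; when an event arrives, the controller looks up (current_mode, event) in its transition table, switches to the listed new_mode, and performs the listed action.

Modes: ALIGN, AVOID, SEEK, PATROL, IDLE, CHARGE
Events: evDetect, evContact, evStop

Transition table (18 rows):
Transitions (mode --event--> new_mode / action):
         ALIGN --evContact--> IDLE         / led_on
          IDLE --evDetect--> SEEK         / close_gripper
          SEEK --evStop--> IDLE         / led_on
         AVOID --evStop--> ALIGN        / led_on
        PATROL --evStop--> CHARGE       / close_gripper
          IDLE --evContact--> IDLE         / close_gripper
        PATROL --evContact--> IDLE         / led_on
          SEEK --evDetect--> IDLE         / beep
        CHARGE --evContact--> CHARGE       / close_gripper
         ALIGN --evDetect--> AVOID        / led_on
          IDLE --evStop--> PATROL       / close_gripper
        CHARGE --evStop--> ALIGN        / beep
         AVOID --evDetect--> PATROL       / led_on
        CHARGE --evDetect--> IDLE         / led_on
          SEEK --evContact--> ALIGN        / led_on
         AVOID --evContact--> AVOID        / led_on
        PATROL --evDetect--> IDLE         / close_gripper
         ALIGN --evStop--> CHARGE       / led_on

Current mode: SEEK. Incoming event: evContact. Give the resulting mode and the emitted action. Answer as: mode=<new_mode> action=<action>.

mode=ALIGN action=led_on

current mode = SEEK; filter table to that mode:
  (SEEK, evStop) → (IDLE, led_on)
  (SEEK, evDetect) → (IDLE, beep)
  (SEEK, evContact) → (ALIGN, led_on)  ← event matches
event = evContact selects (ALIGN, led_on)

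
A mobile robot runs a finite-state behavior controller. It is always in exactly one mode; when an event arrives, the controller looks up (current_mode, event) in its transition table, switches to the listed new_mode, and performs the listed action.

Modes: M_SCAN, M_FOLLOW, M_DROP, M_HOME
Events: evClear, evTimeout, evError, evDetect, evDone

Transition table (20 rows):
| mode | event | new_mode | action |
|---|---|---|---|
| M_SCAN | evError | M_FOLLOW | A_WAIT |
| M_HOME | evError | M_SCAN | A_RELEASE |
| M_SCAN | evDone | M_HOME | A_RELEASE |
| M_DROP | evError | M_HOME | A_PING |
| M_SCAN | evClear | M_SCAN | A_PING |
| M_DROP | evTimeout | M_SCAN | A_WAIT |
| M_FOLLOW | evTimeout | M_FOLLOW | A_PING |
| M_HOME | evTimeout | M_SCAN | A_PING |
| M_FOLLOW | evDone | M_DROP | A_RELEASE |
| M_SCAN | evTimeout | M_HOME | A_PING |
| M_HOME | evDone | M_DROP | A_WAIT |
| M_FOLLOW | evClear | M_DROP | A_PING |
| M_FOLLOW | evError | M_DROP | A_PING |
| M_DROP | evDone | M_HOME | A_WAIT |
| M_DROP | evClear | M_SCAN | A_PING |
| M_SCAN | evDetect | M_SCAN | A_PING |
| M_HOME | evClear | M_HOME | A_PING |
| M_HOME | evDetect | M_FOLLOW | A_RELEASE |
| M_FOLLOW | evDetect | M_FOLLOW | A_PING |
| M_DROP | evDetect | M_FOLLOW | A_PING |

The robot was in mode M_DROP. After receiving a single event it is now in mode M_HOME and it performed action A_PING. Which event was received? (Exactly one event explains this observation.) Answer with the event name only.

evError

try evClear: (M_DROP, evClear) → (M_SCAN, A_PING)
try evTimeout: (M_DROP, evTimeout) → (M_SCAN, A_WAIT)
try evError: (M_DROP, evError) → (M_HOME, A_PING)  ← matches
try evDetect: (M_DROP, evDetect) → (M_FOLLOW, A_PING)
try evDone: (M_DROP, evDone) → (M_HOME, A_WAIT)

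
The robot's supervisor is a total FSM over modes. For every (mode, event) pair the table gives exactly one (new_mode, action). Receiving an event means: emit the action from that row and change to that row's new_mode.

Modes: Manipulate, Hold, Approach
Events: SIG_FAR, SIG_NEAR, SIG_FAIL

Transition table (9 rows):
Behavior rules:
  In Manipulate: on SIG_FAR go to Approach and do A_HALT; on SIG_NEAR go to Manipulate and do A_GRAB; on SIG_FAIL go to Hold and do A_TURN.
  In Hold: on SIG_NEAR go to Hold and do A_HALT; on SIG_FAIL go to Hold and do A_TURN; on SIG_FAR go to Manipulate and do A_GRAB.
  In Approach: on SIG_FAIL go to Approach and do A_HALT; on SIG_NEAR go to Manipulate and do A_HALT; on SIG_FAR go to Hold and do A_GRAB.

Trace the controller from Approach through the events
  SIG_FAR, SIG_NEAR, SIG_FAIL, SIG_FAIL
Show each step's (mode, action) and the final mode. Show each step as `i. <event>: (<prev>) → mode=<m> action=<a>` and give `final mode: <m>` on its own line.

final mode: Hold

1. SIG_FAR: (Approach) → mode=Hold action=A_GRAB
2. SIG_NEAR: (Hold) → mode=Hold action=A_HALT
3. SIG_FAIL: (Hold) → mode=Hold action=A_TURN
4. SIG_FAIL: (Hold) → mode=Hold action=A_TURN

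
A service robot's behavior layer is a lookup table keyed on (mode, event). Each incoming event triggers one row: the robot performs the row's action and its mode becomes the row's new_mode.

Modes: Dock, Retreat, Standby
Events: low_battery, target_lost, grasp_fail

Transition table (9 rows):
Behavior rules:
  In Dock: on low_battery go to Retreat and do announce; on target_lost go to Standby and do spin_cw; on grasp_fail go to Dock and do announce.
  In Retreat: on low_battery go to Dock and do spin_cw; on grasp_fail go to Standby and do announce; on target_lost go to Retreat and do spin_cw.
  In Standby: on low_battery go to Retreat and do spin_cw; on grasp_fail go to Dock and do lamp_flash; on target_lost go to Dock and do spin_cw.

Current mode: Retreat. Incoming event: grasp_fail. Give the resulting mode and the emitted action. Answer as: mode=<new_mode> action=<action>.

mode=Standby action=announce

current mode = Retreat; filter table to that mode:
  (Retreat, low_battery) → (Dock, spin_cw)
  (Retreat, grasp_fail) → (Standby, announce)  ← event matches
  (Retreat, target_lost) → (Retreat, spin_cw)
event = grasp_fail selects (Standby, announce)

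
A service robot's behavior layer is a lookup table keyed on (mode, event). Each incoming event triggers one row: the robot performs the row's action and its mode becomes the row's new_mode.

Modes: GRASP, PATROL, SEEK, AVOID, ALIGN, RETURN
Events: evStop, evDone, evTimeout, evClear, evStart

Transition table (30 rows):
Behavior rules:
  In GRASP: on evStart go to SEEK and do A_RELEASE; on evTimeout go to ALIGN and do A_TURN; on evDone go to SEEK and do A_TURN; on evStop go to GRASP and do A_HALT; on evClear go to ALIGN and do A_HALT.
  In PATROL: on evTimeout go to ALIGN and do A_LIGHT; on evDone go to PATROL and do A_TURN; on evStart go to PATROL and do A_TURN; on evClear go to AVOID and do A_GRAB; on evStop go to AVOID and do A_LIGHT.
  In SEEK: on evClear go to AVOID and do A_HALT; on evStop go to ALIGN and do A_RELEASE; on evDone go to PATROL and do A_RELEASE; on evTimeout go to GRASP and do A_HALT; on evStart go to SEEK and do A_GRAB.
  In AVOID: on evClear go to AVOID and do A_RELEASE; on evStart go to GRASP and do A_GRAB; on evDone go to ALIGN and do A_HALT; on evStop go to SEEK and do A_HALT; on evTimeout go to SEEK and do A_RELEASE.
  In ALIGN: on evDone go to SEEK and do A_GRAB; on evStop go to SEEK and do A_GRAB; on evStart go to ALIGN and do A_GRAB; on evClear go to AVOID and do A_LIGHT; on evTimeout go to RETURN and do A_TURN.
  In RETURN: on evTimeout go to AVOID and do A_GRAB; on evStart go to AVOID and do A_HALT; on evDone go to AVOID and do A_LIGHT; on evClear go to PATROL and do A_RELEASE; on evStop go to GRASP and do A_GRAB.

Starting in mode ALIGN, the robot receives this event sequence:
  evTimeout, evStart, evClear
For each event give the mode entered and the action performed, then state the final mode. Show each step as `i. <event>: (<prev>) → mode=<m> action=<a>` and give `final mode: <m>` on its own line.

final mode: AVOID

1. evTimeout: (ALIGN) → mode=RETURN action=A_TURN
2. evStart: (RETURN) → mode=AVOID action=A_HALT
3. evClear: (AVOID) → mode=AVOID action=A_RELEASE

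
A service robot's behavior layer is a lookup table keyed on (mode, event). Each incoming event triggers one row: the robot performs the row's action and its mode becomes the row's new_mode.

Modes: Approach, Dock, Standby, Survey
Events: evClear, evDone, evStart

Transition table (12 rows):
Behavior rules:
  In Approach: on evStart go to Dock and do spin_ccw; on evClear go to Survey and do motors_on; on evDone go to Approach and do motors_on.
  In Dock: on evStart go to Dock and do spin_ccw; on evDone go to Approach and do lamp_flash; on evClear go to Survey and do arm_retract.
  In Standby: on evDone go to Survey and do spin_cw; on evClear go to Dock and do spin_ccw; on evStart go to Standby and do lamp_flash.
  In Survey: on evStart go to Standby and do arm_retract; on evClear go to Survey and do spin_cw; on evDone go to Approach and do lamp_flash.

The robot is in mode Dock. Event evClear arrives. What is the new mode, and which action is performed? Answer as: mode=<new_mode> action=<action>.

current mode = Dock; filter table to that mode:
  (Dock, evStart) → (Dock, spin_ccw)
  (Dock, evDone) → (Approach, lamp_flash)
  (Dock, evClear) → (Survey, arm_retract)  ← event matches
event = evClear selects (Survey, arm_retract)

mode=Survey action=arm_retract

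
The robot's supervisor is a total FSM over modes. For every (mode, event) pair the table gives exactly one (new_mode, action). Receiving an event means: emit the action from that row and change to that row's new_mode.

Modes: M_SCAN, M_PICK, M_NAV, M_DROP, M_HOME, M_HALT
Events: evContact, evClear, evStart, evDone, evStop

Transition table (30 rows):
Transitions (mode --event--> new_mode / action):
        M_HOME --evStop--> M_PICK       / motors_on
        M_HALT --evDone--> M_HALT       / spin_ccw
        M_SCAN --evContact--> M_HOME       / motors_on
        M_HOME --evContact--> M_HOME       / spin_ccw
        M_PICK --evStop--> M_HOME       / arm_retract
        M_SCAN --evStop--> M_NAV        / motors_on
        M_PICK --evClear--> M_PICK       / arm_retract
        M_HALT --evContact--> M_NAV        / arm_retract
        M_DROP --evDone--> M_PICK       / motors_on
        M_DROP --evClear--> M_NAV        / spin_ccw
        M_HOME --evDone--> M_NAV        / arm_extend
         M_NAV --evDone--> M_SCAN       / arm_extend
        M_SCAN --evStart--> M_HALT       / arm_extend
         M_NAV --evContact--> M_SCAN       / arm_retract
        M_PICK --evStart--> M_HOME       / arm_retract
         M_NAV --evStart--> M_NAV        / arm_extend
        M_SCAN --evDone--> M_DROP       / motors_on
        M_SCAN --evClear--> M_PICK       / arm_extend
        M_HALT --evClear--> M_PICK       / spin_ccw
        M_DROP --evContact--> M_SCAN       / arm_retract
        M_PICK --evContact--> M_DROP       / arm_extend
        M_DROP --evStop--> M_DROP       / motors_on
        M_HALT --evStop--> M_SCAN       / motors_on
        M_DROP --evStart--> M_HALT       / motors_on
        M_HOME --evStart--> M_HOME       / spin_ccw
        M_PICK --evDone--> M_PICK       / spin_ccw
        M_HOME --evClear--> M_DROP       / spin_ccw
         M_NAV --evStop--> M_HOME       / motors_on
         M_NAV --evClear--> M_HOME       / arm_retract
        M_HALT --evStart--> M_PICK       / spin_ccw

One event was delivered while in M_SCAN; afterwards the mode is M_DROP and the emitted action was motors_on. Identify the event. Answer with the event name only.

evDone

try evContact: (M_SCAN, evContact) → (M_HOME, motors_on)
try evClear: (M_SCAN, evClear) → (M_PICK, arm_extend)
try evStart: (M_SCAN, evStart) → (M_HALT, arm_extend)
try evDone: (M_SCAN, evDone) → (M_DROP, motors_on)  ← matches
try evStop: (M_SCAN, evStop) → (M_NAV, motors_on)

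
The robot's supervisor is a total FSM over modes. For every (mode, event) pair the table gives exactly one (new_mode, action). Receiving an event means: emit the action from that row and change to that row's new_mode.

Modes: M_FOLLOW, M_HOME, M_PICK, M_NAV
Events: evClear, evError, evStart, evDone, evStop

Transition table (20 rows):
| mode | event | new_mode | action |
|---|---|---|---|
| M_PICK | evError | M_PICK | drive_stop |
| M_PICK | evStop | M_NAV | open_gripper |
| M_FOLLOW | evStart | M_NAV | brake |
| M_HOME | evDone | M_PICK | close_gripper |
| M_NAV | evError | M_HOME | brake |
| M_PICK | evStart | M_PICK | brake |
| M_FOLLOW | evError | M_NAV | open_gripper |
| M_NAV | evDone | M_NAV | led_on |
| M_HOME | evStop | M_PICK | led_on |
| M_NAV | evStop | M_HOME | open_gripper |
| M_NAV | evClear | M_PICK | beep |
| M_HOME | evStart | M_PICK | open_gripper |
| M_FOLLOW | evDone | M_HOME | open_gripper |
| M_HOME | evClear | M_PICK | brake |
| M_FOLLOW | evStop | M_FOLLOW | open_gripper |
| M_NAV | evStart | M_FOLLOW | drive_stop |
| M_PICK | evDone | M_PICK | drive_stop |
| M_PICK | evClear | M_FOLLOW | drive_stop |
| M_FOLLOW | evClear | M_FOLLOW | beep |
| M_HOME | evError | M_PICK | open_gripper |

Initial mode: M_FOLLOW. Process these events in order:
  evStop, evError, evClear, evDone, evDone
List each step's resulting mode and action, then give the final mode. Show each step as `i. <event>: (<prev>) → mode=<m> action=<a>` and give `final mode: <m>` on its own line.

final mode: M_PICK

1. evStop: (M_FOLLOW) → mode=M_FOLLOW action=open_gripper
2. evError: (M_FOLLOW) → mode=M_NAV action=open_gripper
3. evClear: (M_NAV) → mode=M_PICK action=beep
4. evDone: (M_PICK) → mode=M_PICK action=drive_stop
5. evDone: (M_PICK) → mode=M_PICK action=drive_stop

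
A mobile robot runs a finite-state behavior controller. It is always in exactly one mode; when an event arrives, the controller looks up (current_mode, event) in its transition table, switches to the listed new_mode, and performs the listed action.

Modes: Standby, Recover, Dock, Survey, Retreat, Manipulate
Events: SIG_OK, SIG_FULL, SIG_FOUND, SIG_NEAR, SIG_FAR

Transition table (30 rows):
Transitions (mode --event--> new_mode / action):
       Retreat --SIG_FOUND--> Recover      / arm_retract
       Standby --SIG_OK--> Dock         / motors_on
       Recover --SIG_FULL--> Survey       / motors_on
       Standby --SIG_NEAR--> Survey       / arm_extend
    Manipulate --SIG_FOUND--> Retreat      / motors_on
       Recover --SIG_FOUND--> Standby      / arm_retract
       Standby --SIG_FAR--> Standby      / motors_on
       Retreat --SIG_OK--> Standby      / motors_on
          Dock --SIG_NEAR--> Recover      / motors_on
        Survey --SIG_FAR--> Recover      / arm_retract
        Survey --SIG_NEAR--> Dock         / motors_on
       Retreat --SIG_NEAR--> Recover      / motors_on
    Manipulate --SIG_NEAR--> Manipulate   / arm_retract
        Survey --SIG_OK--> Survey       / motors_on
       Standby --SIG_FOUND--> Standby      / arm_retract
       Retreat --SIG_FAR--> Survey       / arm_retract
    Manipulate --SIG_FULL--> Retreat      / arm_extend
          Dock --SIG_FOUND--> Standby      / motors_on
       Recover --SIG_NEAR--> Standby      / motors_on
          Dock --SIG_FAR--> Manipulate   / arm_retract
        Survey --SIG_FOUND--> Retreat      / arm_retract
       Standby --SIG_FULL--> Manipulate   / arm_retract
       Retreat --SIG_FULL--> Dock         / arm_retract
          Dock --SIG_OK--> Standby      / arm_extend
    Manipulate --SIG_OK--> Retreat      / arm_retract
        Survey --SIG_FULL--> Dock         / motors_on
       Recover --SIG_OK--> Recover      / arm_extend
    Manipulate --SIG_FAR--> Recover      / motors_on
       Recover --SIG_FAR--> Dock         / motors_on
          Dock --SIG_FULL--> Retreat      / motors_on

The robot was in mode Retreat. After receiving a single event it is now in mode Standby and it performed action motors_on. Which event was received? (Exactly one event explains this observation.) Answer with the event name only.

try SIG_OK: (Retreat, SIG_OK) → (Standby, motors_on)  ← matches
try SIG_FULL: (Retreat, SIG_FULL) → (Dock, arm_retract)
try SIG_FOUND: (Retreat, SIG_FOUND) → (Recover, arm_retract)
try SIG_NEAR: (Retreat, SIG_NEAR) → (Recover, motors_on)
try SIG_FAR: (Retreat, SIG_FAR) → (Survey, arm_retract)

SIG_OK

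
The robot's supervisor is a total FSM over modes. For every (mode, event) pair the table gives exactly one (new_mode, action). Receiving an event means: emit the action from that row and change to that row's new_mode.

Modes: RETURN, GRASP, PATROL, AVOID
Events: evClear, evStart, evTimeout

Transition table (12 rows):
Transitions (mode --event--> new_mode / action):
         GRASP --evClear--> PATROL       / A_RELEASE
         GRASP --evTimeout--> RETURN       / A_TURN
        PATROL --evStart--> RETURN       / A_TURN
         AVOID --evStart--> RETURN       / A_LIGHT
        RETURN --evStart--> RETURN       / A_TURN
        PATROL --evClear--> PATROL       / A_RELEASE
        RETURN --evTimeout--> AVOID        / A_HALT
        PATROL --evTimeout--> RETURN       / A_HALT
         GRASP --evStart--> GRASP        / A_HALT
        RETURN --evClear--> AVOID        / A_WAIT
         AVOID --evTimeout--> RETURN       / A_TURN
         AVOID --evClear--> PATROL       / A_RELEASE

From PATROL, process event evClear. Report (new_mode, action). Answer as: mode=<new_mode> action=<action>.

mode=PATROL action=A_RELEASE

current mode = PATROL; filter table to that mode:
  (PATROL, evStart) → (RETURN, A_TURN)
  (PATROL, evClear) → (PATROL, A_RELEASE)  ← event matches
  (PATROL, evTimeout) → (RETURN, A_HALT)
event = evClear selects (PATROL, A_RELEASE)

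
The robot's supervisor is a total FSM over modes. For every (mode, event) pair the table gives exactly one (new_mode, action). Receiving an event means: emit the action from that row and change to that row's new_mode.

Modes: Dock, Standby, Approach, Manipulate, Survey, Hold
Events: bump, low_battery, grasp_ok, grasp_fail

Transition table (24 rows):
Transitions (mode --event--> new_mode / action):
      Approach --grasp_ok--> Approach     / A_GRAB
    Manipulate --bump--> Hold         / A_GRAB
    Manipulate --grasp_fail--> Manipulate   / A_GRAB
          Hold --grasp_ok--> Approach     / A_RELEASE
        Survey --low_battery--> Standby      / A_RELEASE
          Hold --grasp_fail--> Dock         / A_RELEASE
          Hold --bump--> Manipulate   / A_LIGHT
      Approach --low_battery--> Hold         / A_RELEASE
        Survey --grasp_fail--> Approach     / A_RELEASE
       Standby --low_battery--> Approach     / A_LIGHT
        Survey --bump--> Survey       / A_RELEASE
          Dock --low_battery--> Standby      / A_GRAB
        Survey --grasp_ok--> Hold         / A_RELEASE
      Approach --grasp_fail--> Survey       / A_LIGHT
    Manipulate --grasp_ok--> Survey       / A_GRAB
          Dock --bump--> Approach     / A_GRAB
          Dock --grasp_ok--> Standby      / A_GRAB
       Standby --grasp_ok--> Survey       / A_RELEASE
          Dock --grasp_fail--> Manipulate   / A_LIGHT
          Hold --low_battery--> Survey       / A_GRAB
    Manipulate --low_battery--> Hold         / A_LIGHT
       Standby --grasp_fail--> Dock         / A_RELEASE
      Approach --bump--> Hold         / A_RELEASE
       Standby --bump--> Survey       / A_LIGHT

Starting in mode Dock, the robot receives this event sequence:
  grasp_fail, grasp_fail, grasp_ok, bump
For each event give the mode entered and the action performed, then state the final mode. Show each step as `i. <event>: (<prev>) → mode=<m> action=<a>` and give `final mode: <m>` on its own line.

1. grasp_fail: (Dock) → mode=Manipulate action=A_LIGHT
2. grasp_fail: (Manipulate) → mode=Manipulate action=A_GRAB
3. grasp_ok: (Manipulate) → mode=Survey action=A_GRAB
4. bump: (Survey) → mode=Survey action=A_RELEASE

final mode: Survey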